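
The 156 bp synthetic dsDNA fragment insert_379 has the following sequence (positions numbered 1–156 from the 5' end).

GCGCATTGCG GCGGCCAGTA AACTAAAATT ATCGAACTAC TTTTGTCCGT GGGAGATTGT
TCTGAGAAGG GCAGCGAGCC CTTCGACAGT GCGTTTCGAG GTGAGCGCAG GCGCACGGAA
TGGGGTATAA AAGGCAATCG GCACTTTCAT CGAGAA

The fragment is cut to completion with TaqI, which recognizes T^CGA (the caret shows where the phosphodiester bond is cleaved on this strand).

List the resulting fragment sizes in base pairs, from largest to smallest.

54, 51, 32, 13, 6 bp

TaqI sites (TCGA) start at positions 32, 83, 96, 150.
TaqI cuts after the first base of each site, so after positions 32, 83, 96, 150.
Linear molecule, 4 cuts → 5 fragments:
  1–32 → 32 bp
  33–83 → 51 bp
  84–96 → 13 bp
  97–150 → 54 bp
  151–156 → 6 bp
Sorted largest to smallest: 54, 51, 32, 13, 6 bp.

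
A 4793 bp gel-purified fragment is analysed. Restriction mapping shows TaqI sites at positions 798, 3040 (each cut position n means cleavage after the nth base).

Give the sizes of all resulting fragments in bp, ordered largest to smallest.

2242, 1753, 798 bp

Linear molecule, 2 cuts → 3 fragments:
  798 − 0 = 798 bp
  3040 − 798 = 2242 bp
  4793 − 3040 = 1753 bp
Sorted largest to smallest: 2242, 1753, 798 bp.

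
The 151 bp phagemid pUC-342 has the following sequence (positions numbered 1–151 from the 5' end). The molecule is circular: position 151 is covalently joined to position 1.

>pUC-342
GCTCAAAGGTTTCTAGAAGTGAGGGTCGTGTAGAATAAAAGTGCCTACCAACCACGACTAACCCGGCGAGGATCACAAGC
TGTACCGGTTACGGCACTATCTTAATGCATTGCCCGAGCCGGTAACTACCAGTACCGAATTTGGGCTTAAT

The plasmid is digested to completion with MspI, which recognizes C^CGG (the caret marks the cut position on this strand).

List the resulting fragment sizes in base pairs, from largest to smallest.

MspI sites (CCGG) start at positions 63, 85, 119.
MspI cuts after the first base of each site, so after positions 63, 85, 119.
Circular molecule, 3 cuts → 3 fragments:
  64–85 → 22 bp
  86–119 → 34 bp
  120–151 then 1–63 → 32 + 63 = 95 bp
Sorted largest to smallest: 95, 34, 22 bp.

95, 34, 22 bp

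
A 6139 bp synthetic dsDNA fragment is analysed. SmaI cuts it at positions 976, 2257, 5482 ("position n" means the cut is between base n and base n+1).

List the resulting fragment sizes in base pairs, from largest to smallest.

3225, 1281, 976, 657 bp

Linear molecule, 3 cuts → 4 fragments:
  976 − 0 = 976 bp
  2257 − 976 = 1281 bp
  5482 − 2257 = 3225 bp
  6139 − 5482 = 657 bp
Sorted largest to smallest: 3225, 1281, 976, 657 bp.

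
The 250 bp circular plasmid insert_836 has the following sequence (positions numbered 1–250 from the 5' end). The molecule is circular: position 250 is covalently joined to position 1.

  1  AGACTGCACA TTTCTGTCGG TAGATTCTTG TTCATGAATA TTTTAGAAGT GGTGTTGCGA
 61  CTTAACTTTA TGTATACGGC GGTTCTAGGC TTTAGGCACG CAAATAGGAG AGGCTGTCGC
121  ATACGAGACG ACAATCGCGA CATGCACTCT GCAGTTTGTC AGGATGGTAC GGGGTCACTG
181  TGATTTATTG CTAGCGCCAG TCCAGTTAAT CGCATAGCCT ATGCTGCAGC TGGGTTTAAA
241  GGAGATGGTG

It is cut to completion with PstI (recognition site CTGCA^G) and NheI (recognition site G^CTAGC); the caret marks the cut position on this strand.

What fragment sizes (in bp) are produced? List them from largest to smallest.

175, 38, 37 bp

PstI sites (CTGCAG) start at positions 149, 224.
PstI cuts after base 5 of each site (before the last base), so after positions 153, 228.
The NheI site (GCTAGC) starts at position 190.
NheI cuts after the first base of each site, so after position 190.
Combined cut positions: 153, 190, 228.
Circular molecule, 3 cuts → 3 fragments:
  154–190 → 37 bp
  191–228 → 38 bp
  229–250 then 1–153 → 22 + 153 = 175 bp
Sorted largest to smallest: 175, 38, 37 bp.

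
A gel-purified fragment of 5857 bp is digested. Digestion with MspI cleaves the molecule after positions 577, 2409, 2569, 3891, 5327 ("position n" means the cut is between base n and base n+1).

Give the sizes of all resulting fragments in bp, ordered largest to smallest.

Linear molecule, 5 cuts → 6 fragments:
  577 − 0 = 577 bp
  2409 − 577 = 1832 bp
  2569 − 2409 = 160 bp
  3891 − 2569 = 1322 bp
  5327 − 3891 = 1436 bp
  5857 − 5327 = 530 bp
Sorted largest to smallest: 1832, 1436, 1322, 577, 530, 160 bp.

1832, 1436, 1322, 577, 530, 160 bp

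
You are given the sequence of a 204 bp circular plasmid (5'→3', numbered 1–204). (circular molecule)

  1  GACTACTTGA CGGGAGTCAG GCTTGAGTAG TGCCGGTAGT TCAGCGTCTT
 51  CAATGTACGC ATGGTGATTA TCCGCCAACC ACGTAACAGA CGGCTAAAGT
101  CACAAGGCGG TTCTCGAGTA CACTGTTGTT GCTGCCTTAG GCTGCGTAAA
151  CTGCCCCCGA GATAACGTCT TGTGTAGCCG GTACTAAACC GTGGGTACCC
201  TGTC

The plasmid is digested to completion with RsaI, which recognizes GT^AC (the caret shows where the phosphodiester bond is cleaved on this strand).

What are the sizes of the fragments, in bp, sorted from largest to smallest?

RsaI sites (GTAC) start at positions 55, 118, 181, 195.
RsaI cuts after base 2 of each site, so after positions 56, 119, 182, 196.
Circular molecule, 4 cuts → 4 fragments:
  57–119 → 63 bp
  120–182 → 63 bp
  183–196 → 14 bp
  197–204 then 1–56 → 8 + 56 = 64 bp
Sorted largest to smallest: 64, 63, 63, 14 bp.

64, 63, 63, 14 bp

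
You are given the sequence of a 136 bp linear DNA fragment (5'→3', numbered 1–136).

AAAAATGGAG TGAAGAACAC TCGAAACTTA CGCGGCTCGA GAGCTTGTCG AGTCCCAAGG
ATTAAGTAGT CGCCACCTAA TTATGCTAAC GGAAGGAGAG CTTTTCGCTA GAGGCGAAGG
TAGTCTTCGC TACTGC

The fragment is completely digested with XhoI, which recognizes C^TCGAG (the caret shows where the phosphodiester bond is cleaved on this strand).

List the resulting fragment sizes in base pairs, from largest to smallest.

100, 36 bp

The XhoI site (CTCGAG) starts at position 36.
XhoI cuts after the first base of each site, so after position 36.
Linear molecule, 1 cut → 2 fragments:
  1–36 → 36 bp
  37–136 → 100 bp
Sorted largest to smallest: 100, 36 bp.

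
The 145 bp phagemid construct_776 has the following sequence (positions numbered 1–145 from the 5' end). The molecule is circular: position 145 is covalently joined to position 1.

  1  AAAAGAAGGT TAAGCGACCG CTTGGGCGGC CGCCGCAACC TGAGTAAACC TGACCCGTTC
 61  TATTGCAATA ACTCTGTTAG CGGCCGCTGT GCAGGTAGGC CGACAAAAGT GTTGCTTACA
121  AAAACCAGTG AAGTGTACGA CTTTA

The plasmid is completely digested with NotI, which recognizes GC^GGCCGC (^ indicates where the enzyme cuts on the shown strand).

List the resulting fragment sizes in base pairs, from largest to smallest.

NotI sites (GCGGCCGC) start at positions 26, 80.
NotI cuts after base 2 of each site, so after positions 27, 81.
Circular molecule, 2 cuts → 2 fragments:
  28–81 → 54 bp
  82–145 then 1–27 → 64 + 27 = 91 bp
Sorted largest to smallest: 91, 54 bp.

91, 54 bp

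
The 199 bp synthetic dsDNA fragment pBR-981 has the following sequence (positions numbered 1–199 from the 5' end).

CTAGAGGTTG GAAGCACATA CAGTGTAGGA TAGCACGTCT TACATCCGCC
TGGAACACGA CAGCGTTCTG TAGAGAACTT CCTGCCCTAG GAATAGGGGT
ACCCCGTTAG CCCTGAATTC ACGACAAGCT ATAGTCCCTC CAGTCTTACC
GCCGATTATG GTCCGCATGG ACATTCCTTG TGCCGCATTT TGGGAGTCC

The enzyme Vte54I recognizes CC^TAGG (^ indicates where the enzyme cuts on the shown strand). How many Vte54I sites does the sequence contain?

1

CCTAGG occurs starting at position 86.
Vte54I cuts at 1 site.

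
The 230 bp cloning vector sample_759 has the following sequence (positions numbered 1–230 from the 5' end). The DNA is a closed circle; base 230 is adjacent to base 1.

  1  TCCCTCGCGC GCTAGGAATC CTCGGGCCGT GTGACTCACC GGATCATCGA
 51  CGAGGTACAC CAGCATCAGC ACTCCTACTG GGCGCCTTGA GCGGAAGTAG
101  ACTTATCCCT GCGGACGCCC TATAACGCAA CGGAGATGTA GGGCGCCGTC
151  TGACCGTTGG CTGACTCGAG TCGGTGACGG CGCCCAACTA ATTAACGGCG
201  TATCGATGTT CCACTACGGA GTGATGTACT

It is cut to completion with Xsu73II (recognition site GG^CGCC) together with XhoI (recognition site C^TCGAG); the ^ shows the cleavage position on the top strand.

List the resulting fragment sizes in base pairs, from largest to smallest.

Xsu73II sites (GGCGCC) start at positions 81, 142, 179.
Xsu73II cuts after base 2 of each site, so after positions 82, 143, 180.
The XhoI site (CTCGAG) starts at position 165.
XhoI cuts after the first base of each site, so after position 165.
Combined cut positions: 82, 143, 165, 180.
Circular molecule, 4 cuts → 4 fragments:
  83–143 → 61 bp
  144–165 → 22 bp
  166–180 → 15 bp
  181–230 then 1–82 → 50 + 82 = 132 bp
Sorted largest to smallest: 132, 61, 22, 15 bp.

132, 61, 22, 15 bp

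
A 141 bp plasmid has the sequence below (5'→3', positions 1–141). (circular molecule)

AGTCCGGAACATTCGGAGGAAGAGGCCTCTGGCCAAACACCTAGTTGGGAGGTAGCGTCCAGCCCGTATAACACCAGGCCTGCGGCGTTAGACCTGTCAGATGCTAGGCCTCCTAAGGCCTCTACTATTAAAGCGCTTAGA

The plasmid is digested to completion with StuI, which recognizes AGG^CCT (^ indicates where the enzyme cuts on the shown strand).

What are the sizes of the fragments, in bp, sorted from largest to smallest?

StuI sites (AGGCCT) start at positions 23, 76, 106, 116.
StuI cuts after base 3 of each site, so after positions 25, 78, 108, 118.
Circular molecule, 4 cuts → 4 fragments:
  26–78 → 53 bp
  79–108 → 30 bp
  109–118 → 10 bp
  119–141 then 1–25 → 23 + 25 = 48 bp
Sorted largest to smallest: 53, 48, 30, 10 bp.

53, 48, 30, 10 bp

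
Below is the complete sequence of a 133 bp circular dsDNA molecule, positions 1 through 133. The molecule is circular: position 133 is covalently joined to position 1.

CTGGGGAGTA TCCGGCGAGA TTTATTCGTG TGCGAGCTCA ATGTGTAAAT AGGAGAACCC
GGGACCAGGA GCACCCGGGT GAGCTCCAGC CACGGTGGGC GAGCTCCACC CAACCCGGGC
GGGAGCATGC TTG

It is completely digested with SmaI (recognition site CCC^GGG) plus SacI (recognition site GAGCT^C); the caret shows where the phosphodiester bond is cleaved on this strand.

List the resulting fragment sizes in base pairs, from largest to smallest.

55, 22, 20, 16, 11, 9 bp

SmaI sites (CCCGGG) start at positions 58, 74, 114.
SmaI cuts after base 3 of each site, so after positions 60, 76, 116.
SacI sites (GAGCTC) start at positions 34, 81, 101.
SacI cuts after base 5 of each site (before the last base), so after positions 38, 85, 105.
Combined cut positions: 38, 60, 76, 85, 105, 116.
Circular molecule, 6 cuts → 6 fragments:
  39–60 → 22 bp
  61–76 → 16 bp
  77–85 → 9 bp
  86–105 → 20 bp
  106–116 → 11 bp
  117–133 then 1–38 → 17 + 38 = 55 bp
Sorted largest to smallest: 55, 22, 20, 16, 11, 9 bp.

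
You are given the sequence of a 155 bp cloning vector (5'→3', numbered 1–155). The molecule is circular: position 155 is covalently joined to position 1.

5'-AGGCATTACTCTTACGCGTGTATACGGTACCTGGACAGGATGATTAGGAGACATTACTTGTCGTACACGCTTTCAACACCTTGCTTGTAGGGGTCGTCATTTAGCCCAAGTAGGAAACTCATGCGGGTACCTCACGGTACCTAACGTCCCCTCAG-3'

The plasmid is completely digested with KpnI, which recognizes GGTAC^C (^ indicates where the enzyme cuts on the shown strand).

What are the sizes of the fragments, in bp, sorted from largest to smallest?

KpnI sites (GGTACC) start at positions 26, 126, 136.
KpnI cuts after base 5 of each site (before the last base), so after positions 30, 130, 140.
Circular molecule, 3 cuts → 3 fragments:
  31–130 → 100 bp
  131–140 → 10 bp
  141–155 then 1–30 → 15 + 30 = 45 bp
Sorted largest to smallest: 100, 45, 10 bp.

100, 45, 10 bp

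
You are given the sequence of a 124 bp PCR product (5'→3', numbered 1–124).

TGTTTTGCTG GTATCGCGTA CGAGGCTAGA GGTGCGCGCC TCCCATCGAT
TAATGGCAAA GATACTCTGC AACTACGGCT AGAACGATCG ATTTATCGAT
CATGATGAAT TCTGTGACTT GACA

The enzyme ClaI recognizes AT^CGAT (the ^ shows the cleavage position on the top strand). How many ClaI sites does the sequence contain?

ATCGAT occurs starting at positions 45, 87, 95.
ClaI cuts at 3 sites.

3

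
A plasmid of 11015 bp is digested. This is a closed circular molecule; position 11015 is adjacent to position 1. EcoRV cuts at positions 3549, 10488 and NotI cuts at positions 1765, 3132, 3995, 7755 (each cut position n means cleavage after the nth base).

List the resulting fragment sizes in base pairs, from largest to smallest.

Combined cut positions (sorted): 1765, 3132, 3549, 3995, 7755, 10488.
Circular molecule, 6 cuts → 6 fragments:
  3132 − 1765 = 1367 bp
  3549 − 3132 = 417 bp
  3995 − 3549 = 446 bp
  7755 − 3995 = 3760 bp
  10488 − 7755 = 2733 bp
  wrap: 11015 − 10488 + 1765 = 2292 bp
Sorted largest to smallest: 3760, 2733, 2292, 1367, 446, 417 bp.

3760, 2733, 2292, 1367, 446, 417 bp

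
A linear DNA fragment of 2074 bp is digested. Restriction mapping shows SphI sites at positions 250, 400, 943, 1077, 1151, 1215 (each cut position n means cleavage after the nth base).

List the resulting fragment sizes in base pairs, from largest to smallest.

Linear molecule, 6 cuts → 7 fragments:
  250 − 0 = 250 bp
  400 − 250 = 150 bp
  943 − 400 = 543 bp
  1077 − 943 = 134 bp
  1151 − 1077 = 74 bp
  1215 − 1151 = 64 bp
  2074 − 1215 = 859 bp
Sorted largest to smallest: 859, 543, 250, 150, 134, 74, 64 bp.

859, 543, 250, 150, 134, 74, 64 bp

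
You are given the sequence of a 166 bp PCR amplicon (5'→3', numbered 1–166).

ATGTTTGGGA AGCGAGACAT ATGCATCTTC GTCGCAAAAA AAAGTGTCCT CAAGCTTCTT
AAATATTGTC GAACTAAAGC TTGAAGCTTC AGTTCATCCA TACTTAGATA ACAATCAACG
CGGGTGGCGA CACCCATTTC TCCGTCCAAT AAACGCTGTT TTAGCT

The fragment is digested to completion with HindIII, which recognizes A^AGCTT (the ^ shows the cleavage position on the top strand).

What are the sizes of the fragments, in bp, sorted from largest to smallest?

HindIII sites (AAGCTT) start at positions 52, 77, 84.
HindIII cuts after the first base of each site, so after positions 52, 77, 84.
Linear molecule, 3 cuts → 4 fragments:
  1–52 → 52 bp
  53–77 → 25 bp
  78–84 → 7 bp
  85–166 → 82 bp
Sorted largest to smallest: 82, 52, 25, 7 bp.

82, 52, 25, 7 bp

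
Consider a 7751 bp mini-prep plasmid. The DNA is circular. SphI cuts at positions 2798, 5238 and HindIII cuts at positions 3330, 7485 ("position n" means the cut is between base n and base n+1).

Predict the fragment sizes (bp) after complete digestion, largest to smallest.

3064, 2247, 1908, 532 bp

Combined cut positions (sorted): 2798, 3330, 5238, 7485.
Circular molecule, 4 cuts → 4 fragments:
  3330 − 2798 = 532 bp
  5238 − 3330 = 1908 bp
  7485 − 5238 = 2247 bp
  wrap: 7751 − 7485 + 2798 = 3064 bp
Sorted largest to smallest: 3064, 2247, 1908, 532 bp.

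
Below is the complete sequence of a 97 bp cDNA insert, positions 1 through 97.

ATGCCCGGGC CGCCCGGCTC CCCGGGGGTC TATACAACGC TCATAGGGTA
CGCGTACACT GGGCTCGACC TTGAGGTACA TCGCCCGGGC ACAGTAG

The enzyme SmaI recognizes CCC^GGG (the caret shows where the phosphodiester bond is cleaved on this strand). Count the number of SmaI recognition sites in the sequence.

CCCGGG occurs starting at positions 4, 21, 84.
SmaI cuts at 3 sites.

3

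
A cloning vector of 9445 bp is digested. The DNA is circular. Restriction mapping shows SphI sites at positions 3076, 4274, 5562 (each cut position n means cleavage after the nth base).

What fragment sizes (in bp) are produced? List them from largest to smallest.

6959, 1288, 1198 bp

Circular molecule, 3 cuts → 3 fragments:
  4274 − 3076 = 1198 bp
  5562 − 4274 = 1288 bp
  wrap: 9445 − 5562 + 3076 = 6959 bp
Sorted largest to smallest: 6959, 1288, 1198 bp.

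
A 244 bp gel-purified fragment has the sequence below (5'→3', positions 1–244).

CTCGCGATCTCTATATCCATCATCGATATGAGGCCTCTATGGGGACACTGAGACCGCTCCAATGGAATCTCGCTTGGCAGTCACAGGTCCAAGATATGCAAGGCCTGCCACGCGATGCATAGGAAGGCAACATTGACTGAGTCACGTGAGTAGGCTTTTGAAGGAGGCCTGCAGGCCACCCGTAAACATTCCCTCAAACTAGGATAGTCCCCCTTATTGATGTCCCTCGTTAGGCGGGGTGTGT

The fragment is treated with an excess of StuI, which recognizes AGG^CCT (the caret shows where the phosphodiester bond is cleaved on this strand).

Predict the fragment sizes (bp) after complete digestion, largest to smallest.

StuI sites (AGGCCT) start at positions 31, 101, 165.
StuI cuts after base 3 of each site, so after positions 33, 103, 167.
Linear molecule, 3 cuts → 4 fragments:
  1–33 → 33 bp
  34–103 → 70 bp
  104–167 → 64 bp
  168–244 → 77 bp
Sorted largest to smallest: 77, 70, 64, 33 bp.

77, 70, 64, 33 bp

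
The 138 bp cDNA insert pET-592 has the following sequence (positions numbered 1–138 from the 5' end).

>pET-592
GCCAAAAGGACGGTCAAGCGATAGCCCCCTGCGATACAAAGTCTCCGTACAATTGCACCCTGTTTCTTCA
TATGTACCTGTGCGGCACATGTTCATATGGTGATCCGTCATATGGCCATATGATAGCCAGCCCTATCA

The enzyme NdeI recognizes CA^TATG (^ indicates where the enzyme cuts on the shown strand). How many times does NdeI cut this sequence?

CATATG occurs starting at positions 69, 94, 109, 117.
NdeI cuts at 4 sites.

4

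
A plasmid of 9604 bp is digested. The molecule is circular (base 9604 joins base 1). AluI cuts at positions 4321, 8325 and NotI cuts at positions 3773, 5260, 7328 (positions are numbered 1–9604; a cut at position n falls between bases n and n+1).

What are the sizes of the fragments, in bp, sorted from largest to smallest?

5052, 2068, 997, 939, 548 bp

Combined cut positions (sorted): 3773, 4321, 5260, 7328, 8325.
Circular molecule, 5 cuts → 5 fragments:
  4321 − 3773 = 548 bp
  5260 − 4321 = 939 bp
  7328 − 5260 = 2068 bp
  8325 − 7328 = 997 bp
  wrap: 9604 − 8325 + 3773 = 5052 bp
Sorted largest to smallest: 5052, 2068, 997, 939, 548 bp.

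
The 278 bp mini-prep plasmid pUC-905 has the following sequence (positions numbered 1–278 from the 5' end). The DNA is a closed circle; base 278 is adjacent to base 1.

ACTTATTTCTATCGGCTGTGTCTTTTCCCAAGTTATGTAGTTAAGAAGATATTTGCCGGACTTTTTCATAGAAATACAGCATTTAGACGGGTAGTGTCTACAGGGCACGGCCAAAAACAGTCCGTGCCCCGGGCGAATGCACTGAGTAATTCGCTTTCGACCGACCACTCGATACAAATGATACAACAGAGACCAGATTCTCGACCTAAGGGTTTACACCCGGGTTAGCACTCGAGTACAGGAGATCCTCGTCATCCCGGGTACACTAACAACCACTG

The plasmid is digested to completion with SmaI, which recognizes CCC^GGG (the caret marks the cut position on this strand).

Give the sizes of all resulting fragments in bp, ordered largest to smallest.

SmaI sites (CCCGGG) start at positions 128, 219, 256.
SmaI cuts after base 3 of each site, so after positions 130, 221, 258.
Circular molecule, 3 cuts → 3 fragments:
  131–221 → 91 bp
  222–258 → 37 bp
  259–278 then 1–130 → 20 + 130 = 150 bp
Sorted largest to smallest: 150, 91, 37 bp.

150, 91, 37 bp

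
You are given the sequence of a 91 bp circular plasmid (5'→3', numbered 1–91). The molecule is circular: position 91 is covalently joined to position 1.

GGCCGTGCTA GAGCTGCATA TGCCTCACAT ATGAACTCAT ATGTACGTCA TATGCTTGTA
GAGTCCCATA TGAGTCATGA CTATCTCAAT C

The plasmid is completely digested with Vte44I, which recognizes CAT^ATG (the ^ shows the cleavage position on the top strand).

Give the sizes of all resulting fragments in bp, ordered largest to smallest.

41, 18, 11, 11, 10 bp

Vte44I sites (CATATG) start at positions 17, 28, 38, 49, 67.
Vte44I cuts after base 3 of each site, so after positions 19, 30, 40, 51, 69.
Circular molecule, 5 cuts → 5 fragments:
  20–30 → 11 bp
  31–40 → 10 bp
  41–51 → 11 bp
  52–69 → 18 bp
  70–91 then 1–19 → 22 + 19 = 41 bp
Sorted largest to smallest: 41, 18, 11, 11, 10 bp.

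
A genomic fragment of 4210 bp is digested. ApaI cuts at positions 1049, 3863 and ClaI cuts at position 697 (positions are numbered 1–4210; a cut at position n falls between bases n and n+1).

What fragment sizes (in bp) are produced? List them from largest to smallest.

Combined cut positions (sorted): 697, 1049, 3863.
Linear molecule, 3 cuts → 4 fragments:
  697 − 0 = 697 bp
  1049 − 697 = 352 bp
  3863 − 1049 = 2814 bp
  4210 − 3863 = 347 bp
Sorted largest to smallest: 2814, 697, 352, 347 bp.

2814, 697, 352, 347 bp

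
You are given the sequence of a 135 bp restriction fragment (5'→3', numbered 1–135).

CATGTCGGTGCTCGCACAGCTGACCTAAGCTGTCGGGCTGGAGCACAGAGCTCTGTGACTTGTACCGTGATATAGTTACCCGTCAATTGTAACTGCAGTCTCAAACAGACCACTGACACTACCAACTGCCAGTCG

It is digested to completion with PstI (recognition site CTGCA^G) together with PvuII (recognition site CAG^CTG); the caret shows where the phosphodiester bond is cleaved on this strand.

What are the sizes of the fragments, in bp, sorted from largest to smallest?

The PstI site (CTGCAG) starts at position 93.
PstI cuts after base 5 of each site (before the last base), so after position 97.
The PvuII site (CAGCTG) starts at position 17.
PvuII cuts after base 3 of each site, so after position 19.
Combined cut positions: 19, 97.
Linear molecule, 2 cuts → 3 fragments:
  1–19 → 19 bp
  20–97 → 78 bp
  98–135 → 38 bp
Sorted largest to smallest: 78, 38, 19 bp.

78, 38, 19 bp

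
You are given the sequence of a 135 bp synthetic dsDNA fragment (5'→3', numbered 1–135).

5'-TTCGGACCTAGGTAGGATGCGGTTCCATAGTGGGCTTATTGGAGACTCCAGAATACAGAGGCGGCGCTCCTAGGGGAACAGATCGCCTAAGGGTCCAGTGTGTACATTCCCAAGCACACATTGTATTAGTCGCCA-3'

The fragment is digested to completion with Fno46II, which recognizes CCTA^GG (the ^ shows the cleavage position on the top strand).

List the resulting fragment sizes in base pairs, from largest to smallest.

63, 62, 10 bp

Fno46II sites (CCTAGG) start at positions 7, 69.
Fno46II cuts after base 4 of each site, so after positions 10, 72.
Linear molecule, 2 cuts → 3 fragments:
  1–10 → 10 bp
  11–72 → 62 bp
  73–135 → 63 bp
Sorted largest to smallest: 63, 62, 10 bp.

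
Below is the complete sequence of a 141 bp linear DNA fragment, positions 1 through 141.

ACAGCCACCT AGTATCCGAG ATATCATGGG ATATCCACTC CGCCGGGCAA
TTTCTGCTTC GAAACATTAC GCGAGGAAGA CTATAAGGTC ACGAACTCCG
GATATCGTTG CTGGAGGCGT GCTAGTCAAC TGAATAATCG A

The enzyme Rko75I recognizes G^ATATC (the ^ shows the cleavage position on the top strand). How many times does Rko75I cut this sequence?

GATATC occurs starting at positions 20, 30, 101.
Rko75I cuts at 3 sites.

3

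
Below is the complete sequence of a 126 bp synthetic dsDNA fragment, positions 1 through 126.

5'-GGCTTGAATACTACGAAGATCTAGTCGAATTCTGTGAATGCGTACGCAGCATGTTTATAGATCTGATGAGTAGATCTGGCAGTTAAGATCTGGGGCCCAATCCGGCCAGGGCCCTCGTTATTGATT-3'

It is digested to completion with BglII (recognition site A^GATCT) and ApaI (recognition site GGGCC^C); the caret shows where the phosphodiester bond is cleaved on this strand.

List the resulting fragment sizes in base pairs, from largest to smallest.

BglII sites (AGATCT) start at positions 17, 59, 72, 86.
BglII cuts after the first base of each site, so after positions 17, 59, 72, 86.
ApaI sites (GGGCCC) start at positions 93, 109.
ApaI cuts after base 5 of each site (before the last base), so after positions 97, 113.
Combined cut positions: 17, 59, 72, 86, 97, 113.
Linear molecule, 6 cuts → 7 fragments:
  1–17 → 17 bp
  18–59 → 42 bp
  60–72 → 13 bp
  73–86 → 14 bp
  87–97 → 11 bp
  98–113 → 16 bp
  114–126 → 13 bp
Sorted largest to smallest: 42, 17, 16, 14, 13, 13, 11 bp.

42, 17, 16, 14, 13, 13, 11 bp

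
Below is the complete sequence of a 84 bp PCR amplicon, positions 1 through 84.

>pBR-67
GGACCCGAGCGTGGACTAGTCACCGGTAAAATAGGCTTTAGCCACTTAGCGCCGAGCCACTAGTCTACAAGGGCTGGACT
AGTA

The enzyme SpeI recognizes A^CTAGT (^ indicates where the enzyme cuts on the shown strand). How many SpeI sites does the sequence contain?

ACTAGT occurs starting at positions 15, 59, 78.
SpeI cuts at 3 sites.

3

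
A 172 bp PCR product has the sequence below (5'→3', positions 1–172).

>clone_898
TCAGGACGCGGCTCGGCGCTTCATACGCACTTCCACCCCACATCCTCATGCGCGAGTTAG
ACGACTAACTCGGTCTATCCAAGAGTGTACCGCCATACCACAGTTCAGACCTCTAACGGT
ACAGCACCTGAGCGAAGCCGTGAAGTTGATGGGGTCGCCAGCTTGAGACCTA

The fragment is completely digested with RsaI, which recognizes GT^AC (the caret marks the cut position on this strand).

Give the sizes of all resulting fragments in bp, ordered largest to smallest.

RsaI sites (GTAC) start at positions 87, 119.
RsaI cuts after base 2 of each site, so after positions 88, 120.
Linear molecule, 2 cuts → 3 fragments:
  1–88 → 88 bp
  89–120 → 32 bp
  121–172 → 52 bp
Sorted largest to smallest: 88, 52, 32 bp.

88, 52, 32 bp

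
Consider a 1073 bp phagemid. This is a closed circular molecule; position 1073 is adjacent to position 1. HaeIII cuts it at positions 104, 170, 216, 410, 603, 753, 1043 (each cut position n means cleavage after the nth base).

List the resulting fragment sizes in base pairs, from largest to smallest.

Circular molecule, 7 cuts → 7 fragments:
  170 − 104 = 66 bp
  216 − 170 = 46 bp
  410 − 216 = 194 bp
  603 − 410 = 193 bp
  753 − 603 = 150 bp
  1043 − 753 = 290 bp
  wrap: 1073 − 1043 + 104 = 134 bp
Sorted largest to smallest: 290, 194, 193, 150, 134, 66, 46 bp.

290, 194, 193, 150, 134, 66, 46 bp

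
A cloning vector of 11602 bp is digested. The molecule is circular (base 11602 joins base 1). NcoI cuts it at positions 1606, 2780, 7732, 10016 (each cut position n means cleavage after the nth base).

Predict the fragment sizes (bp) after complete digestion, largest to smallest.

Circular molecule, 4 cuts → 4 fragments:
  2780 − 1606 = 1174 bp
  7732 − 2780 = 4952 bp
  10016 − 7732 = 2284 bp
  wrap: 11602 − 10016 + 1606 = 3192 bp
Sorted largest to smallest: 4952, 3192, 2284, 1174 bp.

4952, 3192, 2284, 1174 bp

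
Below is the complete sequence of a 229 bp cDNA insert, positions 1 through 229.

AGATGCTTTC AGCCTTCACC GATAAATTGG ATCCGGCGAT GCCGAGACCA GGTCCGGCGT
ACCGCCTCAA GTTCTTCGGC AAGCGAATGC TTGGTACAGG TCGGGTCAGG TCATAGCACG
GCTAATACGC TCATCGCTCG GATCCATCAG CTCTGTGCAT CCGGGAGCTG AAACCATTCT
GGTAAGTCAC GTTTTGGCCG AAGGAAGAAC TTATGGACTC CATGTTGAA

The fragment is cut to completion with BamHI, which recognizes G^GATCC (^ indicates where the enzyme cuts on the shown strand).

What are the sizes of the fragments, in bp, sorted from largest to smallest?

BamHI sites (GGATCC) start at positions 29, 140.
BamHI cuts after the first base of each site, so after positions 29, 140.
Linear molecule, 2 cuts → 3 fragments:
  1–29 → 29 bp
  30–140 → 111 bp
  141–229 → 89 bp
Sorted largest to smallest: 111, 89, 29 bp.

111, 89, 29 bp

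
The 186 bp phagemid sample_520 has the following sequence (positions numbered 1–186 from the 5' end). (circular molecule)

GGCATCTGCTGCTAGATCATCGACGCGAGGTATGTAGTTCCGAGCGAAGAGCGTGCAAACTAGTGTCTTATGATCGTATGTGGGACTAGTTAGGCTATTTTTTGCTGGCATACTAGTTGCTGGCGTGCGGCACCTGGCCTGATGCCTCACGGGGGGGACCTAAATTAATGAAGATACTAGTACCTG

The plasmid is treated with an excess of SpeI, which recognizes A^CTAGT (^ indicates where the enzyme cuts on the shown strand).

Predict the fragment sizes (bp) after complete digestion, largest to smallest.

SpeI sites (ACTAGT) start at positions 59, 85, 112, 176.
SpeI cuts after the first base of each site, so after positions 59, 85, 112, 176.
Circular molecule, 4 cuts → 4 fragments:
  60–85 → 26 bp
  86–112 → 27 bp
  113–176 → 64 bp
  177–186 then 1–59 → 10 + 59 = 69 bp
Sorted largest to smallest: 69, 64, 27, 26 bp.

69, 64, 27, 26 bp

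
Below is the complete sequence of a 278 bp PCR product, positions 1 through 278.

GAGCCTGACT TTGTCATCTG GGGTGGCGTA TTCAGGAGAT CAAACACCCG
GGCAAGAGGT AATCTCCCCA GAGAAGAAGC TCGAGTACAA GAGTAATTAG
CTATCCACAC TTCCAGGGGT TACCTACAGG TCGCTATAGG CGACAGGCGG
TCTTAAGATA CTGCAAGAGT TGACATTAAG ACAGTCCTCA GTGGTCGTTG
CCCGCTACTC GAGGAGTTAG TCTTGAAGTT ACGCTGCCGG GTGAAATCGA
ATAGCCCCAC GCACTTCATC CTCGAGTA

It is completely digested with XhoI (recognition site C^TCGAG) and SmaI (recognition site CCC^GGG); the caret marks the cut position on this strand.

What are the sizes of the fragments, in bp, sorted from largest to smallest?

128, 63, 49, 31, 7 bp

XhoI sites (CTCGAG) start at positions 80, 208, 271.
XhoI cuts after the first base of each site, so after positions 80, 208, 271.
The SmaI site (CCCGGG) starts at position 47.
SmaI cuts after base 3 of each site, so after position 49.
Combined cut positions: 49, 80, 208, 271.
Linear molecule, 4 cuts → 5 fragments:
  1–49 → 49 bp
  50–80 → 31 bp
  81–208 → 128 bp
  209–271 → 63 bp
  272–278 → 7 bp
Sorted largest to smallest: 128, 63, 49, 31, 7 bp.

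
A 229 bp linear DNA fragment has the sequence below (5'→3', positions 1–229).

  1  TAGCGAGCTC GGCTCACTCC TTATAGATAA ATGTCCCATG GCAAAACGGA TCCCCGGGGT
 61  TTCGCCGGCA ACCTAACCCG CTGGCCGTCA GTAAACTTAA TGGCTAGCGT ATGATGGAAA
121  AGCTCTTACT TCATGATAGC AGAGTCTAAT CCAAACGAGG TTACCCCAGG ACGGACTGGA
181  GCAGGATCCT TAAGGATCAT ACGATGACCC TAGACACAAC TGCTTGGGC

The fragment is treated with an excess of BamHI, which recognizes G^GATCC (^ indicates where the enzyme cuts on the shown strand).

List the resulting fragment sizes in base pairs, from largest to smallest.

136, 48, 45 bp

BamHI sites (GGATCC) start at positions 48, 184.
BamHI cuts after the first base of each site, so after positions 48, 184.
Linear molecule, 2 cuts → 3 fragments:
  1–48 → 48 bp
  49–184 → 136 bp
  185–229 → 45 bp
Sorted largest to smallest: 136, 48, 45 bp.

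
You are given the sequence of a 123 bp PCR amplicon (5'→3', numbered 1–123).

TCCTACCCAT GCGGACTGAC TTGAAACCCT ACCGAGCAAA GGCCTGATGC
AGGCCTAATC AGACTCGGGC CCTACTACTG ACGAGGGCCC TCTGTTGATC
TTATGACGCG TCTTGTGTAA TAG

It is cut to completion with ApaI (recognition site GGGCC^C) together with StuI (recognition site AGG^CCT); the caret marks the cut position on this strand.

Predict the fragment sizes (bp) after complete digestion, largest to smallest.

42, 34, 18, 18, 11 bp

ApaI sites (GGGCCC) start at positions 67, 85.
ApaI cuts after base 5 of each site (before the last base), so after positions 71, 89.
StuI sites (AGGCCT) start at positions 40, 51.
StuI cuts after base 3 of each site, so after positions 42, 53.
Combined cut positions: 42, 53, 71, 89.
Linear molecule, 4 cuts → 5 fragments:
  1–42 → 42 bp
  43–53 → 11 bp
  54–71 → 18 bp
  72–89 → 18 bp
  90–123 → 34 bp
Sorted largest to smallest: 42, 34, 18, 18, 11 bp.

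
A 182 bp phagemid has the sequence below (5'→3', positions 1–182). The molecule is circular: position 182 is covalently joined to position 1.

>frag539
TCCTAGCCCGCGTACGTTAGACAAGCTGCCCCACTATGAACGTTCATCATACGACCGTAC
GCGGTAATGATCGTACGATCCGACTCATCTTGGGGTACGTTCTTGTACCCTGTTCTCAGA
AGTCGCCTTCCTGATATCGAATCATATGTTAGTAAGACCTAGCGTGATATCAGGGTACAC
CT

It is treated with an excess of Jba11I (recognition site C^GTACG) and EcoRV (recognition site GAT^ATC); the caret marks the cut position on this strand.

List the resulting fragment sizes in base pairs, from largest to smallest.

63, 45, 33, 25, 16 bp

Jba11I sites (CGTACG) start at positions 11, 56, 72.
Jba11I cuts after the first base of each site, so after positions 11, 56, 72.
EcoRV sites (GATATC) start at positions 133, 166.
EcoRV cuts after base 3 of each site, so after positions 135, 168.
Combined cut positions: 11, 56, 72, 135, 168.
Circular molecule, 5 cuts → 5 fragments:
  12–56 → 45 bp
  57–72 → 16 bp
  73–135 → 63 bp
  136–168 → 33 bp
  169–182 then 1–11 → 14 + 11 = 25 bp
Sorted largest to smallest: 63, 45, 33, 25, 16 bp.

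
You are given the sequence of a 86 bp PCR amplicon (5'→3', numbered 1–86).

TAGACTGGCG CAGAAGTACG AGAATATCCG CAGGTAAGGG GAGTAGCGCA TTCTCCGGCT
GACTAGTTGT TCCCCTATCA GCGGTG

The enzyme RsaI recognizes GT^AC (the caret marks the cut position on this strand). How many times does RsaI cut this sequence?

1

GTAC occurs starting at position 16.
RsaI cuts at 1 site.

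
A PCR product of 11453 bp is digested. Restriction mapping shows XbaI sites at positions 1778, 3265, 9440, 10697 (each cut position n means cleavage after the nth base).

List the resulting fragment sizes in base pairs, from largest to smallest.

6175, 1778, 1487, 1257, 756 bp

Linear molecule, 4 cuts → 5 fragments:
  1778 − 0 = 1778 bp
  3265 − 1778 = 1487 bp
  9440 − 3265 = 6175 bp
  10697 − 9440 = 1257 bp
  11453 − 10697 = 756 bp
Sorted largest to smallest: 6175, 1778, 1487, 1257, 756 bp.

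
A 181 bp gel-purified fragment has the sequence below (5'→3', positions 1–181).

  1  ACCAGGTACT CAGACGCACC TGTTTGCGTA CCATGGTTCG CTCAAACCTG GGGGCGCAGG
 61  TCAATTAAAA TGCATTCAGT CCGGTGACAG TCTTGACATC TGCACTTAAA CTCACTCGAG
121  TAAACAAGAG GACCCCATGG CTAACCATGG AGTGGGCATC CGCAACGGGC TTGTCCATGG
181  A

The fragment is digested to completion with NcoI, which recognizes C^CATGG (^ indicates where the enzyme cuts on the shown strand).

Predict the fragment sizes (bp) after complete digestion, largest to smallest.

NcoI sites (CCATGG) start at positions 31, 135, 145, 175.
NcoI cuts after the first base of each site, so after positions 31, 135, 145, 175.
Linear molecule, 4 cuts → 5 fragments:
  1–31 → 31 bp
  32–135 → 104 bp
  136–145 → 10 bp
  146–175 → 30 bp
  176–181 → 6 bp
Sorted largest to smallest: 104, 31, 30, 10, 6 bp.

104, 31, 30, 10, 6 bp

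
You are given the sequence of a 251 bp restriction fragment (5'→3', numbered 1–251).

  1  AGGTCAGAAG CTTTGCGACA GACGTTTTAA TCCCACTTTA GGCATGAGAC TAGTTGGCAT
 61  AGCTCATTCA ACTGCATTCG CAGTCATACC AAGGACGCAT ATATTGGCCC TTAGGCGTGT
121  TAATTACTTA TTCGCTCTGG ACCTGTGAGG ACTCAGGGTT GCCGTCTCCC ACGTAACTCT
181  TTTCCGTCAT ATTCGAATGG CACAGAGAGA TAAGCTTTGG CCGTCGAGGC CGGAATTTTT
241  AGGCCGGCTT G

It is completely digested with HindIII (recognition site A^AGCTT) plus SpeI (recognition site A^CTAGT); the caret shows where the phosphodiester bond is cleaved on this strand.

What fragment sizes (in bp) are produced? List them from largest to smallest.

163, 41, 39, 8 bp

HindIII sites (AAGCTT) start at positions 8, 212.
HindIII cuts after the first base of each site, so after positions 8, 212.
The SpeI site (ACTAGT) starts at position 49.
SpeI cuts after the first base of each site, so after position 49.
Combined cut positions: 8, 49, 212.
Linear molecule, 3 cuts → 4 fragments:
  1–8 → 8 bp
  9–49 → 41 bp
  50–212 → 163 bp
  213–251 → 39 bp
Sorted largest to smallest: 163, 41, 39, 8 bp.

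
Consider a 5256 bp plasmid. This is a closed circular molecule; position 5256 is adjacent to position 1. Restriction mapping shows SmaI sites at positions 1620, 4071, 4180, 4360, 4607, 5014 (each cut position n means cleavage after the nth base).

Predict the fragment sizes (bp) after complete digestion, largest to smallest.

2451, 1862, 407, 247, 180, 109 bp

Circular molecule, 6 cuts → 6 fragments:
  4071 − 1620 = 2451 bp
  4180 − 4071 = 109 bp
  4360 − 4180 = 180 bp
  4607 − 4360 = 247 bp
  5014 − 4607 = 407 bp
  wrap: 5256 − 5014 + 1620 = 1862 bp
Sorted largest to smallest: 2451, 1862, 407, 247, 180, 109 bp.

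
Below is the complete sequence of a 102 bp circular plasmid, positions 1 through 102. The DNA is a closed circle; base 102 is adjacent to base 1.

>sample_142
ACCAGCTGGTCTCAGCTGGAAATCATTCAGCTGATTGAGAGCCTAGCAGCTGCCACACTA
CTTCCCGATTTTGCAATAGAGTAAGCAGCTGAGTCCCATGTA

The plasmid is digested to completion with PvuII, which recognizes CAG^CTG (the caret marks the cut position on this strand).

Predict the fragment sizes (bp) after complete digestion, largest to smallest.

39, 19, 19, 15, 10 bp

PvuII sites (CAGCTG) start at positions 3, 13, 28, 47, 86.
PvuII cuts after base 3 of each site, so after positions 5, 15, 30, 49, 88.
Circular molecule, 5 cuts → 5 fragments:
  6–15 → 10 bp
  16–30 → 15 bp
  31–49 → 19 bp
  50–88 → 39 bp
  89–102 then 1–5 → 14 + 5 = 19 bp
Sorted largest to smallest: 39, 19, 19, 15, 10 bp.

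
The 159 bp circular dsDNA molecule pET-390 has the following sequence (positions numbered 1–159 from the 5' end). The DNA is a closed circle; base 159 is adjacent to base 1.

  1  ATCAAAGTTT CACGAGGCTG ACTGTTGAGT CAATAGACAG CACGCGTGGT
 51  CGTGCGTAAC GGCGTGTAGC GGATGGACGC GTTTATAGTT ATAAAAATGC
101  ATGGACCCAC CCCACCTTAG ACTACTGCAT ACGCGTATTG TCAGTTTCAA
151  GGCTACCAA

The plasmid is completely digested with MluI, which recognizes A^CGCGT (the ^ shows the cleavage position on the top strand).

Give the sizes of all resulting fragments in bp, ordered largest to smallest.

MluI sites (ACGCGT) start at positions 42, 77, 131.
MluI cuts after the first base of each site, so after positions 42, 77, 131.
Circular molecule, 3 cuts → 3 fragments:
  43–77 → 35 bp
  78–131 → 54 bp
  132–159 then 1–42 → 28 + 42 = 70 bp
Sorted largest to smallest: 70, 54, 35 bp.

70, 54, 35 bp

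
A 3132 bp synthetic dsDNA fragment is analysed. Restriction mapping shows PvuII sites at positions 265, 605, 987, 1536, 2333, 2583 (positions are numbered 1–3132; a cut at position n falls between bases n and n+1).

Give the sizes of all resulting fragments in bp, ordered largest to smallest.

797, 549, 549, 382, 340, 265, 250 bp

Linear molecule, 6 cuts → 7 fragments:
  265 − 0 = 265 bp
  605 − 265 = 340 bp
  987 − 605 = 382 bp
  1536 − 987 = 549 bp
  2333 − 1536 = 797 bp
  2583 − 2333 = 250 bp
  3132 − 2583 = 549 bp
Sorted largest to smallest: 797, 549, 549, 382, 340, 265, 250 bp.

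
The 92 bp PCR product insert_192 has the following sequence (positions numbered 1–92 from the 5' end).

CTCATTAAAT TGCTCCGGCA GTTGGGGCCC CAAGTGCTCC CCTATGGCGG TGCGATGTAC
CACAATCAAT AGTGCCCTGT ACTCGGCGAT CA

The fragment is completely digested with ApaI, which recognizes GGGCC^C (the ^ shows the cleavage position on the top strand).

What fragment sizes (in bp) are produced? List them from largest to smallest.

63, 29 bp

The ApaI site (GGGCCC) starts at position 25.
ApaI cuts after base 5 of each site (before the last base), so after position 29.
Linear molecule, 1 cut → 2 fragments:
  1–29 → 29 bp
  30–92 → 63 bp
Sorted largest to smallest: 63, 29 bp.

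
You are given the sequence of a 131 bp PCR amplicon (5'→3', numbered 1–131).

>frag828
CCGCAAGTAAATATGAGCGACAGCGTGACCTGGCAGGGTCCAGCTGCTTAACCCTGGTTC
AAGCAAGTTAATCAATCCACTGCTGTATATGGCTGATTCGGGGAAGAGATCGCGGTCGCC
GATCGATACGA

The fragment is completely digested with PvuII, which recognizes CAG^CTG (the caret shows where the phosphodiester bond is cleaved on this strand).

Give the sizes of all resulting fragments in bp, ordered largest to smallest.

The PvuII site (CAGCTG) starts at position 41.
PvuII cuts after base 3 of each site, so after position 43.
Linear molecule, 1 cut → 2 fragments:
  1–43 → 43 bp
  44–131 → 88 bp
Sorted largest to smallest: 88, 43 bp.

88, 43 bp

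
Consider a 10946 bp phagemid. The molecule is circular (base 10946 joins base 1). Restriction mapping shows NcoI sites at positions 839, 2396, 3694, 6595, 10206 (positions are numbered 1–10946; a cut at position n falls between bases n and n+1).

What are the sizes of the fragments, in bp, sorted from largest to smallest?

Circular molecule, 5 cuts → 5 fragments:
  2396 − 839 = 1557 bp
  3694 − 2396 = 1298 bp
  6595 − 3694 = 2901 bp
  10206 − 6595 = 3611 bp
  wrap: 10946 − 10206 + 839 = 1579 bp
Sorted largest to smallest: 3611, 2901, 1579, 1557, 1298 bp.

3611, 2901, 1579, 1557, 1298 bp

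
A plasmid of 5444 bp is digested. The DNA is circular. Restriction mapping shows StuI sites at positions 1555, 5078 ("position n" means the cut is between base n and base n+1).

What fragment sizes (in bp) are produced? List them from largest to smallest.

Circular molecule, 2 cuts → 2 fragments:
  5078 − 1555 = 3523 bp
  wrap: 5444 − 5078 + 1555 = 1921 bp
Sorted largest to smallest: 3523, 1921 bp.

3523, 1921 bp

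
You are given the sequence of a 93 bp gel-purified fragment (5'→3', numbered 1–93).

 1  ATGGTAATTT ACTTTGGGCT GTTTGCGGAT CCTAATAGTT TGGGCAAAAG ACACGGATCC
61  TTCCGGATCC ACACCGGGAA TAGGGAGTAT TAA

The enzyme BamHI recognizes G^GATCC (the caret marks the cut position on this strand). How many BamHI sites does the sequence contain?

GGATCC occurs starting at positions 27, 55, 65.
BamHI cuts at 3 sites.

3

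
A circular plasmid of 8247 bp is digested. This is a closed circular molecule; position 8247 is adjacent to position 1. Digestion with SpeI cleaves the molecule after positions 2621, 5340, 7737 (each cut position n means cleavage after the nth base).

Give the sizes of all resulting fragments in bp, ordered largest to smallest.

Circular molecule, 3 cuts → 3 fragments:
  5340 − 2621 = 2719 bp
  7737 − 5340 = 2397 bp
  wrap: 8247 − 7737 + 2621 = 3131 bp
Sorted largest to smallest: 3131, 2719, 2397 bp.

3131, 2719, 2397 bp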